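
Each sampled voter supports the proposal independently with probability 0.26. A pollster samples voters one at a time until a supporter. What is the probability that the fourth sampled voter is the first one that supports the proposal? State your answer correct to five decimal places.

Geometric (trials to first success), p = 0.26.
P(Y = 4) = (1−p)^3 · p = 0.40522 · 0.26 = 0.1053582

0.10536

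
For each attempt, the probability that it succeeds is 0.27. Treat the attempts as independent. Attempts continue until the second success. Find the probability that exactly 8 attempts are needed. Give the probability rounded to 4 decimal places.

Y = trial on which the second success occurs; negative binomial, r=2, p=0.27.
P(Y=8) = C(7,1) · p^2 · (1−p)^6
= 7 · 0.0729 · 0.15133 = 0.077226

0.0772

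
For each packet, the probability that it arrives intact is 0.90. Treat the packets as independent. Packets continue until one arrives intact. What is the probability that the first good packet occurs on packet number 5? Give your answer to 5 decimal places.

0.00009

Geometric (trials to first success), p = 0.90.
P(Y = 5) = (1−p)^4 · p = 0.0001 · 0.90 = 0.0000900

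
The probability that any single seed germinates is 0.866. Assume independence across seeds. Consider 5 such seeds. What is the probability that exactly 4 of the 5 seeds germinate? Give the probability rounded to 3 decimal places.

0.377

X ~ Binomial(n=5, p=0.866).
P(X=4) = C(5,4) · p^4 · (1−p)^1
= 5 · 0.56243 · 0.134 = 0.37683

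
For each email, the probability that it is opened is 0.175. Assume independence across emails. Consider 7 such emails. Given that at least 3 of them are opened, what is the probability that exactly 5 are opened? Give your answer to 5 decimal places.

X ~ Binomial(7, 0.175). Want P(X=5 | X≥3) = P(X=5) / P(X≥3).
P(X=5) = C(7,5)·0.175^5·0.825^2 = 0.0023459
P(X≥3) = 1 − 0.2601223 − 0.3862423 − 0.2457905 = 0.1078449
Ratio = 0.0023459 / 0.1078449 = 0.0217529

0.02175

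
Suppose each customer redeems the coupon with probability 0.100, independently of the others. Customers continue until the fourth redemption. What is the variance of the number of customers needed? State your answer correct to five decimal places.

Y = total customers until the fourth success; negative binomial with r=4, p=0.10.
Var(Y) = r(1−p)/p² = 4·0.90 / 0.10² = 360.0000000

360.00000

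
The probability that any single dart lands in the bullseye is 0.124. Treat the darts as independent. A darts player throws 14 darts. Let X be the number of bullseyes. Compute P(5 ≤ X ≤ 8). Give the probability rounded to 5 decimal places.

X ~ Binomial(14, 0.124); P(5 ≤ X ≤ 8) = Σ C(14,k) p^k (1−p)^(14−k) over k:
  k=5: C(14,5)·0.124^5·0.876^9 = 0.0178283
  k=6: C(14,6)·0.124^6·0.876^8 = 0.0037855
  k=7: C(14,7)·0.124^7·0.876^7 = 0.0006124
  k=8: C(14,8)·0.124^8·0.876^6 = 0.0000758
Total = 0.0223020

0.02230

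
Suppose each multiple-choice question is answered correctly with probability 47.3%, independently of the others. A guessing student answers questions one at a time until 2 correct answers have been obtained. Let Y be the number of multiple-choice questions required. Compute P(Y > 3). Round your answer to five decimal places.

0.54046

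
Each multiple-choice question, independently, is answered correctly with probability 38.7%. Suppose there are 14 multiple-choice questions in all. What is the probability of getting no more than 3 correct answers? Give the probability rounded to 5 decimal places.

0.14567

X ~ Binomial(14, 0.387); P(X ≤ 3) = Σ C(14,k) p^k (1−p)^(14−k) over k:
  k=0: C(14,0)·0.387^0·0.613^14 = 0.0010579
  k=1: C(14,1)·0.387^1·0.613^13 = 0.0093503
  k=2: C(14,2)·0.387^2·0.613^12 = 0.0383698
  k=3: C(14,3)·0.387^3·0.613^11 = 0.0968946
Total = 0.1456725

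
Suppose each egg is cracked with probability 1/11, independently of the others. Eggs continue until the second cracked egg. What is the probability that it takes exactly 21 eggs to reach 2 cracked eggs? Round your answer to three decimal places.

0.027

Y = trial on which the second success occurs; negative binomial, r=2, p=0.090909.
P(Y=21) = C(20,1) · p^2 · (1−p)^19
= 20 · 0.0082645 · 0.16351 = 0.02703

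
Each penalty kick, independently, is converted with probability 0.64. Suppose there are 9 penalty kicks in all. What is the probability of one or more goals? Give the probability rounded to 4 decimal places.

P(at least one) = 1 − P(none) = 1 − (1 − 0.64)^9
= 1 − 0.000102 = 0.999898

0.9999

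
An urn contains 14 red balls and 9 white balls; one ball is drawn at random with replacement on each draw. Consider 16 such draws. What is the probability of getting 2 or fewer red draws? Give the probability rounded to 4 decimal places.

X ~ Binomial(16, 0.608696); P(X ≤ 2) = Σ C(16,k) p^k (1−p)^(16−k) over k:
  k=0: C(16,0)·0.608696^0·0.391304^16 = 0.000000
  k=1: C(16,1)·0.608696^1·0.391304^15 = 0.000008
  k=2: C(16,2)·0.608696^2·0.391304^14 = 0.000088
Total = 0.000096

0.0001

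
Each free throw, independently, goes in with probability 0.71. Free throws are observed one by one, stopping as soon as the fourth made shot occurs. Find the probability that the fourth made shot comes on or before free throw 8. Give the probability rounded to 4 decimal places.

Finishing within 8 free throws ⇔ at least 4 successes in the first 8. With X ~ Binomial(8, 0.71), P(Y ≤ 8) = 1 − P(X ≤ 3).
  k=0: C(8,0)·0.71^0·0.29^8 = 0.000050
  k=1: C(8,1)·0.71^1·0.29^7 = 0.000980
  k=2: C(8,2)·0.71^2·0.29^6 = 0.008396
  k=3: C(8,3)·0.71^3·0.29^5 = 0.041111
1 − 0.050536 = 0.949464

0.9495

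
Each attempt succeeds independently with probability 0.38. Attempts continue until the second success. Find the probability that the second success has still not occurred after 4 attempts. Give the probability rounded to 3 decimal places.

Needing more than 4 attempts ⇔ fewer than 2 successes in the first 4. With X ~ Binomial(4, 0.38), P(Y > 4) = P(X ≤ 1).
  k=0: C(4,0)·0.38^0·0.62^4 = 0.14776
  k=1: C(4,1)·0.38^1·0.62^3 = 0.36226
P(X ≤ 1) = 0.51002

0.510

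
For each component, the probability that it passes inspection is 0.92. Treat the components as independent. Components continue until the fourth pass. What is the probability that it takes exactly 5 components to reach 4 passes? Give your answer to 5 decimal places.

0.22925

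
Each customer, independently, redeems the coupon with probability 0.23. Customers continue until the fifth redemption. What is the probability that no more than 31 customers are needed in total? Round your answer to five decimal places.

0.87219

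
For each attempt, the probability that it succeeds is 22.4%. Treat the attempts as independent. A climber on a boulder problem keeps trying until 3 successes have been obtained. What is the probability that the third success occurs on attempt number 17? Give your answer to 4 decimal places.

0.0387

Y = trial on which the third success occurs; negative binomial, r=3, p=0.224.
P(Y=17) = C(16,2) · p^3 · (1−p)^14
= 120 · 0.011239 · 0.028712 = 0.038725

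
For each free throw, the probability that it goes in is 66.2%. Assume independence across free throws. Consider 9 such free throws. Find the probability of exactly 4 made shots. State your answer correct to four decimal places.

0.1068

X ~ Binomial(n=9, p=0.662).
P(X=4) = C(9,4) · p^4 · (1−p)^5
= 126 · 0.19206 · 0.0044115 = 0.106754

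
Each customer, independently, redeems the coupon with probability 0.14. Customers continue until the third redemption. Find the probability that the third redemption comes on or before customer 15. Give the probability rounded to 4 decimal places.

Finishing within 15 customers ⇔ at least 3 successes in the first 15. With X ~ Binomial(15, 0.14), P(Y ≤ 15) = 1 − P(X ≤ 2).
  k=0: C(15,0)·0.14^0·0.86^15 = 0.104106
  k=1: C(15,1)·0.14^1·0.86^14 = 0.254213
  k=2: C(15,2)·0.14^2·0.86^13 = 0.289684
1 − 0.648004 = 0.351996

0.3520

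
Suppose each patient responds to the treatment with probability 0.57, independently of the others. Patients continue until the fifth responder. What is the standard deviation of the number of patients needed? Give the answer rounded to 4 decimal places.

2.5724

Y = total patients until the fifth success; negative binomial with r=5, p=0.57.
SD(Y) = √[r(1−p)/p²] = √(6.617421) = 2.572435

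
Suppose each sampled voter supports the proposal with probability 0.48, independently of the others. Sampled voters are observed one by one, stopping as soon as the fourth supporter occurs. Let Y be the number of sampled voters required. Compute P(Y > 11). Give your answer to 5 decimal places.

Needing more than 11 sampled voters ⇔ fewer than 4 successes in the first 11. With X ~ Binomial(11, 0.48), P(Y > 11) = P(X ≤ 3).
  k=0: C(11,0)·0.48^0·0.52^11 = 0.0007517
  k=1: C(11,1)·0.48^1·0.52^10 = 0.0076325
  k=2: C(11,2)·0.48^2·0.52^9 = 0.0352270
  k=3: C(11,3)·0.48^3·0.52^8 = 0.0975516
P(X ≤ 3) = 0.1411628

0.14116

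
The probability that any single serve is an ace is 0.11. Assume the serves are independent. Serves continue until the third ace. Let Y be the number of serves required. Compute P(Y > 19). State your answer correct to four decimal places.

0.6512

Needing more than 19 serves ⇔ fewer than 3 successes in the first 19. With X ~ Binomial(19, 0.11), P(Y > 19) = P(X ≤ 2).
  k=0: C(19,0)·0.11^0·0.89^19 = 0.109247
  k=1: C(19,1)·0.11^1·0.89^18 = 0.256547
  k=2: C(19,2)·0.11^2·0.89^17 = 0.285372
P(X ≤ 2) = 0.651166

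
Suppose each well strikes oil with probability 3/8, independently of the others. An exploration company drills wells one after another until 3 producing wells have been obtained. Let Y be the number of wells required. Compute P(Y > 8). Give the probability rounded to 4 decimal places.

0.3697

Needing more than 8 wells ⇔ fewer than 3 successes in the first 8. With X ~ Binomial(8, 0.375), P(Y > 8) = P(X ≤ 2).
  k=0: C(8,0)·0.375^0·0.625^8 = 0.023283
  k=1: C(8,1)·0.375^1·0.625^7 = 0.111759
  k=2: C(8,2)·0.375^2·0.625^6 = 0.234693
P(X ≤ 2) = 0.369735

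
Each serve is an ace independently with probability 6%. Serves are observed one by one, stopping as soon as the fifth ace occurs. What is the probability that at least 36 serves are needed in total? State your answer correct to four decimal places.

Needing more than 35 serves ⇔ fewer than 5 successes in the first 35. With X ~ Binomial(35, 0.06), P(Y > 35) = P(X ≤ 4).
  k=0: C(35,0)·0.06^0·0.94^35 = 0.114677
  k=1: C(35,1)·0.06^1·0.94^34 = 0.256192
  k=2: C(35,2)·0.06^2·0.94^33 = 0.277996
  k=3: C(35,3)·0.06^3·0.94^32 = 0.195189
  k=4: C(35,4)·0.06^4·0.94^31 = 0.099671
P(X ≤ 4) = 0.943725

0.9437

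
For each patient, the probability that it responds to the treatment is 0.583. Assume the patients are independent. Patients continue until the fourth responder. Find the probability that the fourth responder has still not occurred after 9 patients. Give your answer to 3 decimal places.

Needing more than 9 patients ⇔ fewer than 4 successes in the first 9. With X ~ Binomial(9, 0.583), P(Y > 9) = P(X ≤ 3).
  k=0: C(9,0)·0.583^0·0.417^9 = 0.00038
  k=1: C(9,1)·0.583^1·0.417^8 = 0.00480
  k=2: C(9,2)·0.583^2·0.417^7 = 0.02683
  k=3: C(9,3)·0.583^3·0.417^6 = 0.08752
P(X ≤ 3) = 0.11953

0.120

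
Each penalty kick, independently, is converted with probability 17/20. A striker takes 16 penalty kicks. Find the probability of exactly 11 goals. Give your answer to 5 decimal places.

0.05551

X ~ Binomial(n=16, p=0.85).
P(X=11) = C(16,11) · p^11 · (1−p)^5
= 4368 · 0.16734 · 7.5937e-05 = 0.0555069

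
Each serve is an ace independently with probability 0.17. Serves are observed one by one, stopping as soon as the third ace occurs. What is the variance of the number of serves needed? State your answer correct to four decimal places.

86.1592

Y = total serves until the third success; negative binomial with r=3, p=0.17.
Var(Y) = r(1−p)/p² = 3·0.83 / 0.17² = 86.159170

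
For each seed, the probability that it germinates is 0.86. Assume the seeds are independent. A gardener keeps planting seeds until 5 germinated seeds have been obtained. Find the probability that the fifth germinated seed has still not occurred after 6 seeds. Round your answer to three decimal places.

Needing more than 6 seeds ⇔ fewer than 5 successes in the first 6. With X ~ Binomial(6, 0.86), P(Y > 6) = P(X ≤ 4).
  k=0: C(6,0)·0.86^0·0.14^6 = 0.00001
  k=1: C(6,1)·0.86^1·0.14^5 = 0.00028
  k=2: C(6,2)·0.86^2·0.14^4 = 0.00426
  k=3: C(6,3)·0.86^3·0.14^3 = 0.03491
  k=4: C(6,4)·0.86^4·0.14^2 = 0.16082
P(X ≤ 4) = 0.20027

0.200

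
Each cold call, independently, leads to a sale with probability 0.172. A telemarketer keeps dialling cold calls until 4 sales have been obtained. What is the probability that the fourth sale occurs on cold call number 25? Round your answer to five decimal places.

Y = trial on which the fourth success occurs; negative binomial, r=4, p=0.172.
P(Y=25) = C(24,3) · p^4 · (1−p)^21
= 2024 · 0.00087521 · 0.018995 = 0.0336482

0.03365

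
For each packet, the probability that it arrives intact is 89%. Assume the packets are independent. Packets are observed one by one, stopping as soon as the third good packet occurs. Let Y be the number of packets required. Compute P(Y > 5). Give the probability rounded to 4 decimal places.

Needing more than 5 packets ⇔ fewer than 3 successes in the first 5. With X ~ Binomial(5, 0.89), P(Y > 5) = P(X ≤ 2).
  k=0: C(5,0)·0.89^0·0.11^5 = 0.000016
  k=1: C(5,1)·0.89^1·0.11^4 = 0.000652
  k=2: C(5,2)·0.89^2·0.11^3 = 0.010543
P(X ≤ 2) = 0.011210

0.0112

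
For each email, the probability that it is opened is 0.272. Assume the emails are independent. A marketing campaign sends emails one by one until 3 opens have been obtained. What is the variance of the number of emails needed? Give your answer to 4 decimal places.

Y = total emails until the third success; negative binomial with r=3, p=0.272.
Var(Y) = r(1−p)/p² = 3·0.728 / 0.272² = 29.519896

29.5199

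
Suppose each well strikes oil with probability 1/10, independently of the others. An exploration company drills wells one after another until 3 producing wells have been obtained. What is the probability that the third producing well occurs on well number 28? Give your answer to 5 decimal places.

Y = trial on which the third success occurs; negative binomial, r=3, p=0.10.
P(Y=28) = C(27,2) · p^3 · (1−p)^25
= 351 · 0.001 · 0.07179 = 0.0251982

0.02520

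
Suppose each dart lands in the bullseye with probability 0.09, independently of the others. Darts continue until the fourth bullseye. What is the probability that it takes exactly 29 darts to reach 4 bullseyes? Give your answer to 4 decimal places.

0.0203

Y = trial on which the fourth success occurs; negative binomial, r=4, p=0.09.
P(Y=29) = C(28,3) · p^4 · (1−p)^25
= 3276 · 6.561e-05 · 0.094631 = 0.020340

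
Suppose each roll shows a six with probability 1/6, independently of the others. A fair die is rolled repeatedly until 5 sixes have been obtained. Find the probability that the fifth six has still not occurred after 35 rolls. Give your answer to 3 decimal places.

0.284

Needing more than 35 rolls ⇔ fewer than 5 successes in the first 35. With X ~ Binomial(35, 0.166667), P(Y > 35) = P(X ≤ 4).
  k=0: C(35,0)·0.166667^0·0.833333^35 = 0.00169
  k=1: C(35,1)·0.166667^1·0.833333^34 = 0.01185
  k=2: C(35,2)·0.166667^2·0.833333^33 = 0.04029
  k=3: C(35,3)·0.166667^3·0.833333^32 = 0.08865
  k=4: C(35,4)·0.166667^4·0.833333^31 = 0.14183
P(X ≤ 4) = 0.28432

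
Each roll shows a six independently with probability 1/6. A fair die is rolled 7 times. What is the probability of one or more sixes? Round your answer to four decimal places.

0.7209

P(at least one) = 1 − P(none) = 1 − (1 − 0.166667)^7
= 1 − 0.279082 = 0.720918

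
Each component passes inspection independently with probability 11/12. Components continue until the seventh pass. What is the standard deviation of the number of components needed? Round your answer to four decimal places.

0.8332

Y = total components until the seventh success; negative binomial with r=7, p=0.916667.
SD(Y) = √[r(1−p)/p²] = √(0.694215) = 0.833196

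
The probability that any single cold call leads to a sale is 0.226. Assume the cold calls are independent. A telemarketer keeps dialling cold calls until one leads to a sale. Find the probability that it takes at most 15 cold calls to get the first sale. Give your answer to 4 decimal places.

0.9786

Y = number of cold calls to the first success; geometric, p = 0.226.
P(Y ≤ 15) = 1 − (1−p)^15 = 1 − 0.021435 = 0.978565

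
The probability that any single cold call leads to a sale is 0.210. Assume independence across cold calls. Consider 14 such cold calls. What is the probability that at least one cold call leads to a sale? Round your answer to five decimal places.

0.96312

P(at least one) = 1 − P(none) = 1 − (1 − 0.21)^14
= 1 − 0.0368790 = 0.9631210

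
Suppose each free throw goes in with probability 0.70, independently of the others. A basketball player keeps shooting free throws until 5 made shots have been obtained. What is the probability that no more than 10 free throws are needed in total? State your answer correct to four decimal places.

Finishing within 10 free throws ⇔ at least 5 successes in the first 10. With X ~ Binomial(10, 0.70), P(Y ≤ 10) = 1 − P(X ≤ 4).
  k=0: C(10,0)·0.70^0·0.30^10 = 0.000006
  k=1: C(10,1)·0.70^1·0.30^9 = 0.000138
  k=2: C(10,2)·0.70^2·0.30^8 = 0.001447
  k=3: C(10,3)·0.70^3·0.30^7 = 0.009002
  k=4: C(10,4)·0.70^4·0.30^6 = 0.036757
1 − 0.047349 = 0.952651

0.9527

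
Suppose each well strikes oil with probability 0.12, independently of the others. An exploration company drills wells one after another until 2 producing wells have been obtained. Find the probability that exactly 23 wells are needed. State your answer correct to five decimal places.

Y = trial on which the second success occurs; negative binomial, r=2, p=0.12.
P(Y=23) = C(22,1) · p^2 · (1−p)^21
= 22 · 0.0144 · 0.068255 = 0.0216233

0.02162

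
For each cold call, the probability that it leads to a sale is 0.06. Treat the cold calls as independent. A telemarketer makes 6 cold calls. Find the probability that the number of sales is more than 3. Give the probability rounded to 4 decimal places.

X ~ Binomial(6, 0.06); P(X ≥ 4) = Σ C(6,k) p^k (1−p)^(6−k) over k:
  k=4: C(6,4)·0.06^4·0.94^2 = 0.000172
  k=5: C(6,5)·0.06^5·0.94^1 = 0.000004
  k=6: C(6,6)·0.06^6·0.94^0 = 0.000000
Total = 0.000176

0.0002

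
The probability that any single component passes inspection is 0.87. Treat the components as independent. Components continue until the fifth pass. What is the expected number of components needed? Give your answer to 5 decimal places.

5.74713

Y = total components until the fifth success; negative binomial with r=5, p=0.87.
E[Y] = r / p = 5 / 0.87 = 5.7471264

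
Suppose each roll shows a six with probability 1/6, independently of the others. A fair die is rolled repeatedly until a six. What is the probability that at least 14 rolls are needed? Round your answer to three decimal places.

Y = number of rolls to the first success; geometric, p = 0.166667.
P(Y > 13) = P(first 13 all fail) = (1−p)^13 = 0.09346

0.093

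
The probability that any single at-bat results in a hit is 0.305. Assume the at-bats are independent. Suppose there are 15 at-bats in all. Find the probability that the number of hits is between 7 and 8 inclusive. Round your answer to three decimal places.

0.124

X ~ Binomial(15, 0.305); P(7 ≤ X ≤ 8) = Σ C(15,k) p^k (1−p)^(15−k) over k:
  k=7: C(15,7)·0.305^7·0.695^8 = 0.08601
  k=8: C(15,8)·0.305^8·0.695^7 = 0.03774
Total = 0.12375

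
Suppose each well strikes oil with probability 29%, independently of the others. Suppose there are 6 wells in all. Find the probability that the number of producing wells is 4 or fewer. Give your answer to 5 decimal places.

X ~ Binomial(6, 0.29); P(X ≤ 4) = Σ C(6,k) p^k (1−p)^(6−k) over k:
  k=0: C(6,0)·0.29^0·0.71^6 = 0.1281003
  k=1: C(6,1)·0.29^1·0.71^5 = 0.3139359
  k=2: C(6,2)·0.29^2·0.71^4 = 0.3205684
  k=3: C(6,3)·0.29^3·0.71^3 = 0.1745818
  k=4: C(6,4)·0.29^4·0.71^2 = 0.0534811
Total = 0.9906674

0.99067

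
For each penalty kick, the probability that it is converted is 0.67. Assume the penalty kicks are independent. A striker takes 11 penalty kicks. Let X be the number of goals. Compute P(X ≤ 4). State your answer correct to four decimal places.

X ~ Binomial(11, 0.67); P(X ≤ 4) = Σ C(11,k) p^k (1−p)^(11−k) over k:
  k=0: C(11,0)·0.67^0·0.33^11 = 0.000005
  k=1: C(11,1)·0.67^1·0.33^10 = 0.000113
  k=2: C(11,2)·0.67^2·0.33^9 = 0.001146
  k=3: C(11,3)·0.67^3·0.33^8 = 0.006979
  k=4: C(11,4)·0.67^4·0.33^7 = 0.028341
Total = 0.036584

0.0366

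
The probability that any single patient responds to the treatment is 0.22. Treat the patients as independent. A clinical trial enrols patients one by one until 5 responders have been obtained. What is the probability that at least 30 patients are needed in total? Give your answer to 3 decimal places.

Needing more than 29 patients ⇔ fewer than 5 successes in the first 29. With X ~ Binomial(29, 0.22), P(Y > 29) = P(X ≤ 4).
  k=0: C(29,0)·0.22^0·0.78^29 = 0.00074
  k=1: C(29,1)·0.22^1·0.78^28 = 0.00607
  k=2: C(29,2)·0.22^2·0.78^27 = 0.02398
  k=3: C(29,3)·0.22^3·0.78^26 = 0.06088
  k=4: C(29,4)·0.22^4·0.78^25 = 0.11162
P(X ≤ 4) = 0.20330

0.203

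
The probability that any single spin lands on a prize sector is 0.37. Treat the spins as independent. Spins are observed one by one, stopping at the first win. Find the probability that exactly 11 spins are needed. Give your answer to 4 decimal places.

0.0036

Geometric (trials to first success), p = 0.37.
P(Y = 11) = (1−p)^10 · p = 0.0098493 · 0.37 = 0.003644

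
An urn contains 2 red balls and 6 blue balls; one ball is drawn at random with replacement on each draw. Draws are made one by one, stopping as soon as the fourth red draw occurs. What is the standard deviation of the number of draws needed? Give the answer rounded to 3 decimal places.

6.928

Y = total draws until the fourth success; negative binomial with r=4, p=0.25.
SD(Y) = √[r(1−p)/p²] = √(48.00000) = 6.92820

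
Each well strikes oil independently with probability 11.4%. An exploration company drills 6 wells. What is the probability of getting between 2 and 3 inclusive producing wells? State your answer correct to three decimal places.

X ~ Binomial(6, 0.114); P(2 ≤ X ≤ 3) = Σ C(6,k) p^k (1−p)^(6−k) over k:
  k=2: C(6,2)·0.114^2·0.886^4 = 0.12013
  k=3: C(6,3)·0.114^3·0.886^3 = 0.02061
Total = 0.14073

0.141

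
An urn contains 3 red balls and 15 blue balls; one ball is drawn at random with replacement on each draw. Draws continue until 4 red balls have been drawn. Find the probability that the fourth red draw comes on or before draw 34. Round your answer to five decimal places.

0.84131

Finishing within 34 draws ⇔ at least 4 successes in the first 34. With X ~ Binomial(34, 0.166667), P(Y ≤ 34) = 1 − P(X ≤ 3).
  k=0: C(34,0)·0.166667^0·0.833333^34 = 0.0020316
  k=1: C(34,1)·0.166667^1·0.833333^33 = 0.0138149
  k=2: C(34,2)·0.166667^2·0.833333^32 = 0.0455890
  k=3: C(34,3)·0.166667^3·0.833333^31 = 0.0972566
1 − 0.1586921 = 0.8413079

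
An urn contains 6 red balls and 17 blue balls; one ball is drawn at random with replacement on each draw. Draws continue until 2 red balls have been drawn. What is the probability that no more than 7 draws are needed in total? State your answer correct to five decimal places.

0.58174

Finishing within 7 draws ⇔ at least 2 successes in the first 7. With X ~ Binomial(7, 0.260870), P(Y ≤ 7) = 1 − P(X ≤ 1).
  k=0: C(7,0)·0.260870^0·0.739130^7 = 0.1205168
  k=1: C(7,1)·0.260870^1·0.739130^6 = 0.2977474
1 − 0.4182642 = 0.5817358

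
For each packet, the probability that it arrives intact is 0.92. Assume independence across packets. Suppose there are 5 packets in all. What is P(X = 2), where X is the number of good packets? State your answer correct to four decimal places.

X ~ Binomial(n=5, p=0.92).
P(X=2) = C(5,2) · p^2 · (1−p)^3
= 10 · 0.8464 · 0.000512 = 0.004334

0.0043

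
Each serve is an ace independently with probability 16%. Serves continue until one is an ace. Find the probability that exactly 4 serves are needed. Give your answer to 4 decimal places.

0.0948

Geometric (trials to first success), p = 0.16.
P(Y = 4) = (1−p)^3 · p = 0.5927 · 0.16 = 0.094833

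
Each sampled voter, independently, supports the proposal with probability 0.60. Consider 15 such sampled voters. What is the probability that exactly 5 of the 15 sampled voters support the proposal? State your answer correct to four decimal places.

0.0245

X ~ Binomial(n=15, p=0.60).
P(X=5) = C(15,5) · p^5 · (1−p)^10
= 3003 · 0.07776 · 0.00010486 = 0.024486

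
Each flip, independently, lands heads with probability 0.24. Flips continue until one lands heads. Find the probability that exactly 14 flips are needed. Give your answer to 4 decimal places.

0.0068

Geometric (trials to first success), p = 0.24.
P(Y = 14) = (1−p)^13 · p = 0.028221 · 0.24 = 0.006773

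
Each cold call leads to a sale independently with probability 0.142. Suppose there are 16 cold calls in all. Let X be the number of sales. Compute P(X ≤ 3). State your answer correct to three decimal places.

0.817

X ~ Binomial(16, 0.142); P(X ≤ 3) = Σ C(16,k) p^k (1−p)^(16−k) over k:
  k=0: C(16,0)·0.142^0·0.858^16 = 0.08626
  k=1: C(16,1)·0.142^1·0.858^15 = 0.22841
  k=2: C(16,2)·0.142^2·0.858^14 = 0.28352
  k=3: C(16,3)·0.142^3·0.858^13 = 0.21897
Total = 0.81716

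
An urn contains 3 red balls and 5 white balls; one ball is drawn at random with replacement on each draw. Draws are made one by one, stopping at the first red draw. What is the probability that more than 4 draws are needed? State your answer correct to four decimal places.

0.1526

Y = number of draws to the first success; geometric, p = 0.375.
P(Y > 4) = P(first 4 all fail) = (1−p)^4 = 0.152588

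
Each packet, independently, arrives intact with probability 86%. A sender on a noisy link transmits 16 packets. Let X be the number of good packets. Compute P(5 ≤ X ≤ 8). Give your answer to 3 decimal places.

0.001

X ~ Binomial(16, 0.86); P(5 ≤ X ≤ 8) = Σ C(16,k) p^k (1−p)^(16−k) over k:
  k=5: C(16,5)·0.86^5·0.14^11 = 0.00000
  k=6: C(16,6)·0.86^6·0.14^10 = 0.00001
  k=7: C(16,7)·0.86^7·0.14^9 = 0.00008
  k=8: C(16,8)·0.86^8·0.14^8 = 0.00057
Total = 0.00066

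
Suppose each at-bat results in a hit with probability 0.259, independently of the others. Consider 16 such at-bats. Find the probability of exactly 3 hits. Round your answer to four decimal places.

0.1976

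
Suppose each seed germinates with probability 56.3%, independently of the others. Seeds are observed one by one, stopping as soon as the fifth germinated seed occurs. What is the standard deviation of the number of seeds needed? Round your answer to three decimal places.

Y = total seeds until the fifth success; negative binomial with r=5, p=0.563.
SD(Y) = √[r(1−p)/p²] = √(6.89342) = 2.62553

2.626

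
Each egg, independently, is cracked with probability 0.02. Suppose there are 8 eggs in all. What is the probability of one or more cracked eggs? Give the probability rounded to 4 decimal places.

P(at least one) = 1 − P(none) = 1 − (1 − 0.02)^8
= 1 − 0.850763 = 0.149237

0.1492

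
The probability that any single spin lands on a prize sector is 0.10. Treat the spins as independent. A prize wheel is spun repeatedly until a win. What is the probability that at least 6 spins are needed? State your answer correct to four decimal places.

Y = number of spins to the first success; geometric, p = 0.10.
P(Y > 5) = P(first 5 all fail) = (1−p)^5 = 0.590490

0.5905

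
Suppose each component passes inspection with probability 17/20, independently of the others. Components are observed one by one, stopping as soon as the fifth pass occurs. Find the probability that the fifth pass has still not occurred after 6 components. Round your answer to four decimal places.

Needing more than 6 components ⇔ fewer than 5 successes in the first 6. With X ~ Binomial(6, 0.85), P(Y > 6) = P(X ≤ 4).
  k=0: C(6,0)·0.85^0·0.15^6 = 0.000011
  k=1: C(6,1)·0.85^1·0.15^5 = 0.000387
  k=2: C(6,2)·0.85^2·0.15^4 = 0.005486
  k=3: C(6,3)·0.85^3·0.15^3 = 0.041453
  k=4: C(6,4)·0.85^4·0.15^2 = 0.176177
P(X ≤ 4) = 0.223516

0.2235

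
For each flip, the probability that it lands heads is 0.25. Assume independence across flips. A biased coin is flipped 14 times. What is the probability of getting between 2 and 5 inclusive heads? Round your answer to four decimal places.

X ~ Binomial(14, 0.25); P(2 ≤ X ≤ 5) = Σ C(14,k) p^k (1−p)^(14−k) over k:
  k=2: C(14,2)·0.25^2·0.75^12 = 0.180159
  k=3: C(14,3)·0.25^3·0.75^11 = 0.240212
  k=4: C(14,4)·0.25^4·0.75^10 = 0.220195
  k=5: C(14,5)·0.25^5·0.75^9 = 0.146796
Total = 0.787363

0.7874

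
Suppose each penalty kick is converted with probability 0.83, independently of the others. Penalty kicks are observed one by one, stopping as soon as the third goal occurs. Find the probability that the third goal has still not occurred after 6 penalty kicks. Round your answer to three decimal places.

Needing more than 6 penalty kicks ⇔ fewer than 3 successes in the first 6. With X ~ Binomial(6, 0.83), P(Y > 6) = P(X ≤ 2).
  k=0: C(6,0)·0.83^0·0.17^6 = 0.00002
  k=1: C(6,1)·0.83^1·0.17^5 = 0.00071
  k=2: C(6,2)·0.83^2·0.17^4 = 0.00863
P(X ≤ 2) = 0.00936

0.009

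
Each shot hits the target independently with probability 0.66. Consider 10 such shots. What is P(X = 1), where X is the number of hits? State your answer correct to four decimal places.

0.0004

X ~ Binomial(n=10, p=0.66).
P(X=1) = C(10,1) · p^1 · (1−p)^9
= 10 · 0.66 · 6.0717e-05 = 0.000401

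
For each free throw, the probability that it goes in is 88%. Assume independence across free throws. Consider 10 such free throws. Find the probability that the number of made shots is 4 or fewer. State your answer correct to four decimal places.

0.0004

X ~ Binomial(10, 0.88); P(X ≤ 4) = Σ C(10,k) p^k (1−p)^(10−k) over k:
  k=0: C(10,0)·0.88^0·0.12^10 = 0.000000
  k=1: C(10,1)·0.88^1·0.12^9 = 0.000000
  k=2: C(10,2)·0.88^2·0.12^8 = 0.000001
  k=3: C(10,3)·0.88^3·0.12^7 = 0.000029
  k=4: C(10,4)·0.88^4·0.12^6 = 0.000376
Total = 0.000407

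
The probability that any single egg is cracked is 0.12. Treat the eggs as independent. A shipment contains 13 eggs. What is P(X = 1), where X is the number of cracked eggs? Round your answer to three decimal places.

X ~ Binomial(n=13, p=0.12).
P(X=1) = C(13,1) · p^1 · (1−p)^12
= 13 · 0.12 · 0.21567 = 0.33645

0.336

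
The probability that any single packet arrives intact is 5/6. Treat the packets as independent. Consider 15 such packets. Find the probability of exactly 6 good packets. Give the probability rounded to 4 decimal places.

X ~ Binomial(n=15, p=0.833333).
P(X=6) = C(15,6) · p^6 · (1−p)^9
= 5005 · 0.3349 · 9.9229e-08 = 0.000166

0.0002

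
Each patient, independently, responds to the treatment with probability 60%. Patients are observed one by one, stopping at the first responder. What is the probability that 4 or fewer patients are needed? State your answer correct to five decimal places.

0.97440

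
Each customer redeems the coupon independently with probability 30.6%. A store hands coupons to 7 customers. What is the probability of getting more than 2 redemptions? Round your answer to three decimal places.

X ~ Binomial(7, 0.306); P(X ≥ 3) = Σ C(7,k) p^k (1−p)^(7−k) over k:
  k=3: C(7,3)·0.306^3·0.694^4 = 0.23263
  k=4: C(7,4)·0.306^4·0.694^3 = 0.10257
  k=5: C(7,5)·0.306^5·0.694^2 = 0.02714
  k=6: C(7,6)·0.306^6·0.694^1 = 0.00399
  k=7: C(7,7)·0.306^7·0.694^0 = 0.00025
Total = 0.36658

0.367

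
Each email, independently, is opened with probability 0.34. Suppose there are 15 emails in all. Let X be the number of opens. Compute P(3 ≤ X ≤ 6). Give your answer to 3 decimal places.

0.709

X ~ Binomial(15, 0.34); P(3 ≤ X ≤ 6) = Σ C(15,k) p^k (1−p)^(15−k) over k:
  k=3: C(15,3)·0.34^3·0.66^12 = 0.12217
  k=4: C(15,4)·0.34^4·0.66^11 = 0.18881
  k=5: C(15,5)·0.34^5·0.66^10 = 0.21399
  k=6: C(15,6)·0.34^6·0.66^9 = 0.18373
Total = 0.70870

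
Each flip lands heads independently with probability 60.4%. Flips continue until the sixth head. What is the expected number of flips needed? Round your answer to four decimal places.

9.9338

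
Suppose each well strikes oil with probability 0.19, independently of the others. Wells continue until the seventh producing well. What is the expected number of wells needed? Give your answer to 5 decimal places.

36.84211

Y = total wells until the seventh success; negative binomial with r=7, p=0.19.
E[Y] = r / p = 7 / 0.19 = 36.8421053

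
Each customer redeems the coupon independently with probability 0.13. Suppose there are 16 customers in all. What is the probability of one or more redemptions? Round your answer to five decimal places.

P(at least one) = 1 − P(none) = 1 − (1 − 0.13)^16
= 1 − 0.1077229 = 0.8922771

0.89228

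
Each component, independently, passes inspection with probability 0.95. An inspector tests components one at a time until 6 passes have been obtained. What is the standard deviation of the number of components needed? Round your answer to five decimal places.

0.57655

Y = total components until the sixth success; negative binomial with r=6, p=0.95.
SD(Y) = √[r(1−p)/p²] = √(0.3324100) = 0.5765501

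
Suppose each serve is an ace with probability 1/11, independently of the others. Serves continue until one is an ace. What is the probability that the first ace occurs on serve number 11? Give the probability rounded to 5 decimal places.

0.03505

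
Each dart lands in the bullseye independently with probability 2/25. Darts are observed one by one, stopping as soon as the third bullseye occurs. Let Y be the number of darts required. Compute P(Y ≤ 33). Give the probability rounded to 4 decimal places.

Finishing within 33 darts ⇔ at least 3 successes in the first 33. With X ~ Binomial(33, 0.08), P(Y ≤ 33) = 1 − P(X ≤ 2).
  k=0: C(33,0)·0.08^0·0.92^33 = 0.063826
  k=1: C(33,1)·0.08^1·0.92^32 = 0.183153
  k=2: C(33,2)·0.08^2·0.92^31 = 0.254822
1 − 0.501801 = 0.498199

0.4982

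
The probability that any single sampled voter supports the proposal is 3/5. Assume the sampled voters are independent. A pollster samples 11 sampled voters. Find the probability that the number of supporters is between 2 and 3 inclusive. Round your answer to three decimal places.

X ~ Binomial(11, 0.60); P(2 ≤ X ≤ 3) = Σ C(11,k) p^k (1−p)^(11−k) over k:
  k=2: C(11,2)·0.60^2·0.40^9 = 0.00519
  k=3: C(11,3)·0.60^3·0.40^8 = 0.02336
Total = 0.02855

0.029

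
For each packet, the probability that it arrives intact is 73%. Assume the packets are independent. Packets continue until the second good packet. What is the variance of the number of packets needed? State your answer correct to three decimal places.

1.013

Y = total packets until the second success; negative binomial with r=2, p=0.73.
Var(Y) = r(1−p)/p² = 2·0.27 / 0.73² = 1.01332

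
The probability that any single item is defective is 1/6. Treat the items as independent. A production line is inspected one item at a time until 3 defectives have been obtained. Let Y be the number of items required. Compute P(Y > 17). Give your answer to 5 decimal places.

Needing more than 17 items ⇔ fewer than 3 successes in the first 17. With X ~ Binomial(17, 0.166667), P(Y > 17) = P(X ≤ 2).
  k=0: C(17,0)·0.166667^0·0.833333^17 = 0.0450732
  k=1: C(17,1)·0.166667^1·0.833333^16 = 0.1532490
  k=2: C(17,2)·0.166667^2·0.833333^15 = 0.2451984
P(X ≤ 2) = 0.4435207

0.44352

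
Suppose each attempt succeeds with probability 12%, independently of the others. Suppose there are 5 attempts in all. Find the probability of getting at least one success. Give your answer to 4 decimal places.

0.4723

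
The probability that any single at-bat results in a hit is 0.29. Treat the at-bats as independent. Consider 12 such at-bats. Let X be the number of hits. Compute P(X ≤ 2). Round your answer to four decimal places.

X ~ Binomial(12, 0.29); P(X ≤ 2) = Σ C(12,k) p^k (1−p)^(12−k) over k:
  k=0: C(12,0)·0.29^0·0.71^12 = 0.016410
  k=1: C(12,1)·0.29^1·0.71^11 = 0.080431
  k=2: C(12,2)·0.29^2·0.71^10 = 0.180686
Total = 0.277526

0.2775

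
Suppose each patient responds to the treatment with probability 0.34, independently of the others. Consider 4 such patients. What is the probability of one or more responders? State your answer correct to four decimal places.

P(at least one) = 1 − P(none) = 1 − (1 − 0.34)^4
= 1 − 0.189747 = 0.810253

0.8103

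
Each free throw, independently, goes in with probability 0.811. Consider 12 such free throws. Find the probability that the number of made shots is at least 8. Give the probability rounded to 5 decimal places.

0.94116

X ~ Binomial(12, 0.811); P(X ≥ 8) = Σ C(12,k) p^k (1−p)^(12−k) over k:
  k=8: C(12,8)·0.811^8·0.189^4 = 0.1182005
  k=9: C(12,9)·0.811^9·0.189^3 = 0.2254217
  k=10: C(12,10)·0.811^10·0.189^2 = 0.2901858
  k=11: C(12,11)·0.811^11·0.189^1 = 0.2263979
  k=12: C(12,12)·0.811^12·0.189^0 = 0.0809562
Total = 0.9411621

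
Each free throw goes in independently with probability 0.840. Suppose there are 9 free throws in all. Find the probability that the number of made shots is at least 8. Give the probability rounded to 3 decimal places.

X ~ Binomial(9, 0.84); P(X ≥ 8) = Σ C(9,k) p^k (1−p)^(9−k) over k:
  k=8: C(9,8)·0.84^8·0.16^1 = 0.35694
  k=9: C(9,9)·0.84^9·0.16^0 = 0.20822
Total = 0.56516

0.565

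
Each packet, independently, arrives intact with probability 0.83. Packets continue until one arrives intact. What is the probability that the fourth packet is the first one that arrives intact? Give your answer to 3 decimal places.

Geometric (trials to first success), p = 0.83.
P(Y = 4) = (1−p)^3 · p = 0.004913 · 0.83 = 0.00408

0.004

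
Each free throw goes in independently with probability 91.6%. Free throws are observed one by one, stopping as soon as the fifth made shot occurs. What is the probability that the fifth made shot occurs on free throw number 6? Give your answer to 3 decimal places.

Y = trial on which the fifth success occurs; negative binomial, r=5, p=0.916.
P(Y=6) = C(5,4) · p^5 · (1−p)^1
= 5 · 0.64488 · 0.084 = 0.27085

0.271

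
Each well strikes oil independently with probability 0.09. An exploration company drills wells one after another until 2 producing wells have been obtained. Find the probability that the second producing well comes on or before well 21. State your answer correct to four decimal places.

0.5754

Finishing within 21 wells ⇔ at least 2 successes in the first 21. With X ~ Binomial(21, 0.09), P(Y ≤ 21) = 1 − P(X ≤ 1).
  k=0: C(21,0)·0.09^0·0.91^21 = 0.137997
  k=1: C(21,1)·0.09^1·0.91^20 = 0.286609
1 − 0.424606 = 0.575394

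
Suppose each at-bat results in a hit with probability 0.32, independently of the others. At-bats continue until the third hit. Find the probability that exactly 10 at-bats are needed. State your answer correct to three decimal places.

0.079

Y = trial on which the third success occurs; negative binomial, r=3, p=0.32.
P(Y=10) = C(9,2) · p^3 · (1−p)^7
= 36 · 0.032768 · 0.06723 = 0.07931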